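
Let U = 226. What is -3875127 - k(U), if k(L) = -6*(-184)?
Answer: -3876231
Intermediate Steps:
k(L) = 1104
-3875127 - k(U) = -3875127 - 1*1104 = -3875127 - 1104 = -3876231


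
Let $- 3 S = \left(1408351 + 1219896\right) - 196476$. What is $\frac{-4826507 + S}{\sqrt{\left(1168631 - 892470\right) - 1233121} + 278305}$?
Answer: $- \frac{941299424012}{46472777991} + \frac{67645168 i \sqrt{59810}}{232363889955} \approx -20.255 + 0.071196 i$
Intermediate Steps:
$S = - \frac{2431771}{3}$ ($S = - \frac{\left(1408351 + 1219896\right) - 196476}{3} = - \frac{2628247 - 196476}{3} = \left(- \frac{1}{3}\right) 2431771 = - \frac{2431771}{3} \approx -8.1059 \cdot 10^{5}$)
$\frac{-4826507 + S}{\sqrt{\left(1168631 - 892470\right) - 1233121} + 278305} = \frac{-4826507 - \frac{2431771}{3}}{\sqrt{\left(1168631 - 892470\right) - 1233121} + 278305} = - \frac{16911292}{3 \left(\sqrt{\left(1168631 - 892470\right) - 1233121} + 278305\right)} = - \frac{16911292}{3 \left(\sqrt{276161 - 1233121} + 278305\right)} = - \frac{16911292}{3 \left(\sqrt{-956960} + 278305\right)} = - \frac{16911292}{3 \left(4 i \sqrt{59810} + 278305\right)} = - \frac{16911292}{3 \left(278305 + 4 i \sqrt{59810}\right)}$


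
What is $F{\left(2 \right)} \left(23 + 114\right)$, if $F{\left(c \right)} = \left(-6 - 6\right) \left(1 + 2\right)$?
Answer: $-4932$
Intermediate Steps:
$F{\left(c \right)} = -36$ ($F{\left(c \right)} = \left(-12\right) 3 = -36$)
$F{\left(2 \right)} \left(23 + 114\right) = - 36 \left(23 + 114\right) = \left(-36\right) 137 = -4932$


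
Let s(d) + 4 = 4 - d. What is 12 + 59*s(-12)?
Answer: 720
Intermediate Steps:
s(d) = -d (s(d) = -4 + (4 - d) = -d)
12 + 59*s(-12) = 12 + 59*(-1*(-12)) = 12 + 59*12 = 12 + 708 = 720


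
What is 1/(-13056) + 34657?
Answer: 452481791/13056 ≈ 34657.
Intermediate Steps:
1/(-13056) + 34657 = -1/13056 + 34657 = 452481791/13056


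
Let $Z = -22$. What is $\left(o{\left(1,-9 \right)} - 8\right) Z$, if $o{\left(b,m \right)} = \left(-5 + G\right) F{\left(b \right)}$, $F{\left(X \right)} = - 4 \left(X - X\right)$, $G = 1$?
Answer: $176$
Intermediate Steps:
$F{\left(X \right)} = 0$ ($F{\left(X \right)} = \left(-4\right) 0 = 0$)
$o{\left(b,m \right)} = 0$ ($o{\left(b,m \right)} = \left(-5 + 1\right) 0 = \left(-4\right) 0 = 0$)
$\left(o{\left(1,-9 \right)} - 8\right) Z = \left(0 - 8\right) \left(-22\right) = \left(-8\right) \left(-22\right) = 176$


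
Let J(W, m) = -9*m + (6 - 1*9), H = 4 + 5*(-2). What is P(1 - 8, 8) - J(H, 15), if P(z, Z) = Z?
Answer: 146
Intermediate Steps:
H = -6 (H = 4 - 10 = -6)
J(W, m) = -3 - 9*m (J(W, m) = -9*m + (6 - 9) = -9*m - 3 = -3 - 9*m)
P(1 - 8, 8) - J(H, 15) = 8 - (-3 - 9*15) = 8 - (-3 - 135) = 8 - 1*(-138) = 8 + 138 = 146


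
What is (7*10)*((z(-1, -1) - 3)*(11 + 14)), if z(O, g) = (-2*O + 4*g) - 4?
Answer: -15750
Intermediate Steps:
z(O, g) = -4 - 2*O + 4*g
(7*10)*((z(-1, -1) - 3)*(11 + 14)) = (7*10)*(((-4 - 2*(-1) + 4*(-1)) - 3)*(11 + 14)) = 70*(((-4 + 2 - 4) - 3)*25) = 70*((-6 - 3)*25) = 70*(-9*25) = 70*(-225) = -15750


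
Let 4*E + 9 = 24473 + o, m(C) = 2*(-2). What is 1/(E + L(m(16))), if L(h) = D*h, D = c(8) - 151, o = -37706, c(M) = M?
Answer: -2/5477 ≈ -0.00036516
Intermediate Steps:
D = -143 (D = 8 - 151 = -143)
m(C) = -4
E = -6621/2 (E = -9/4 + (24473 - 37706)/4 = -9/4 + (¼)*(-13233) = -9/4 - 13233/4 = -6621/2 ≈ -3310.5)
L(h) = -143*h
1/(E + L(m(16))) = 1/(-6621/2 - 143*(-4)) = 1/(-6621/2 + 572) = 1/(-5477/2) = -2/5477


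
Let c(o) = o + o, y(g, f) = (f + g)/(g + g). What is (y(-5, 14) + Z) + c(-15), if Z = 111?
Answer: 801/10 ≈ 80.100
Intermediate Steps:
y(g, f) = (f + g)/(2*g) (y(g, f) = (f + g)/((2*g)) = (f + g)*(1/(2*g)) = (f + g)/(2*g))
c(o) = 2*o
(y(-5, 14) + Z) + c(-15) = ((1/2)*(14 - 5)/(-5) + 111) + 2*(-15) = ((1/2)*(-1/5)*9 + 111) - 30 = (-9/10 + 111) - 30 = 1101/10 - 30 = 801/10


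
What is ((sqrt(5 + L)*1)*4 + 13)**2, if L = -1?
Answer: 441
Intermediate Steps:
((sqrt(5 + L)*1)*4 + 13)**2 = ((sqrt(5 - 1)*1)*4 + 13)**2 = ((sqrt(4)*1)*4 + 13)**2 = ((2*1)*4 + 13)**2 = (2*4 + 13)**2 = (8 + 13)**2 = 21**2 = 441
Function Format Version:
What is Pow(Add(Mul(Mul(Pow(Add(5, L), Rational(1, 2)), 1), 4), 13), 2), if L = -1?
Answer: 441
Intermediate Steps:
Pow(Add(Mul(Mul(Pow(Add(5, L), Rational(1, 2)), 1), 4), 13), 2) = Pow(Add(Mul(Mul(Pow(Add(5, -1), Rational(1, 2)), 1), 4), 13), 2) = Pow(Add(Mul(Mul(Pow(4, Rational(1, 2)), 1), 4), 13), 2) = Pow(Add(Mul(Mul(2, 1), 4), 13), 2) = Pow(Add(Mul(2, 4), 13), 2) = Pow(Add(8, 13), 2) = Pow(21, 2) = 441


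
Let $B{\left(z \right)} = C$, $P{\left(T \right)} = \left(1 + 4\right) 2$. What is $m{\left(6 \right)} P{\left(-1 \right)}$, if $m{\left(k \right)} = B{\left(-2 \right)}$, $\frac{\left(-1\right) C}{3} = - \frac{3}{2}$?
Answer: $45$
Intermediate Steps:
$P{\left(T \right)} = 10$ ($P{\left(T \right)} = 5 \cdot 2 = 10$)
$C = \frac{9}{2}$ ($C = - 3 \left(- \frac{3}{2}\right) = - 3 \left(\left(-3\right) \frac{1}{2}\right) = \left(-3\right) \left(- \frac{3}{2}\right) = \frac{9}{2} \approx 4.5$)
$B{\left(z \right)} = \frac{9}{2}$
$m{\left(k \right)} = \frac{9}{2}$
$m{\left(6 \right)} P{\left(-1 \right)} = \frac{9}{2} \cdot 10 = 45$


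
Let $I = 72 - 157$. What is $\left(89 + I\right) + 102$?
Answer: $106$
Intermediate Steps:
$I = -85$ ($I = 72 - 157 = -85$)
$\left(89 + I\right) + 102 = \left(89 - 85\right) + 102 = 4 + 102 = 106$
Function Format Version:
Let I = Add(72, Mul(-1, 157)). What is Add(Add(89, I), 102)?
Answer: 106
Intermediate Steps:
I = -85 (I = Add(72, -157) = -85)
Add(Add(89, I), 102) = Add(Add(89, -85), 102) = Add(4, 102) = 106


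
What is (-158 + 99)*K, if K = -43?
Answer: 2537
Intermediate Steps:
(-158 + 99)*K = (-158 + 99)*(-43) = -59*(-43) = 2537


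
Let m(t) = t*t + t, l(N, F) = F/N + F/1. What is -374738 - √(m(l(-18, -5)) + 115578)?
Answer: -374738 - √37452967/18 ≈ -3.7508e+5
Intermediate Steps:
l(N, F) = F + F/N (l(N, F) = F/N + F*1 = F/N + F = F + F/N)
m(t) = t + t² (m(t) = t² + t = t + t²)
-374738 - √(m(l(-18, -5)) + 115578) = -374738 - √((-5 - 5/(-18))*(1 + (-5 - 5/(-18))) + 115578) = -374738 - √((-5 - 5*(-1/18))*(1 + (-5 - 5*(-1/18))) + 115578) = -374738 - √((-5 + 5/18)*(1 + (-5 + 5/18)) + 115578) = -374738 - √(-85*(1 - 85/18)/18 + 115578) = -374738 - √(-85/18*(-67/18) + 115578) = -374738 - √(5695/324 + 115578) = -374738 - √(37452967/324) = -374738 - √37452967/18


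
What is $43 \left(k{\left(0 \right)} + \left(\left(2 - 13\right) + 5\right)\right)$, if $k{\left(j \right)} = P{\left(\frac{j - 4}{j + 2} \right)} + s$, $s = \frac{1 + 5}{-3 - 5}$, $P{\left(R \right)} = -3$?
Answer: $- \frac{1677}{4} \approx -419.25$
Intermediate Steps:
$s = - \frac{3}{4}$ ($s = \frac{6}{-8} = 6 \left(- \frac{1}{8}\right) = - \frac{3}{4} \approx -0.75$)
$k{\left(j \right)} = - \frac{15}{4}$ ($k{\left(j \right)} = -3 - \frac{3}{4} = - \frac{15}{4}$)
$43 \left(k{\left(0 \right)} + \left(\left(2 - 13\right) + 5\right)\right) = 43 \left(- \frac{15}{4} + \left(\left(2 - 13\right) + 5\right)\right) = 43 \left(- \frac{15}{4} + \left(-11 + 5\right)\right) = 43 \left(- \frac{15}{4} - 6\right) = 43 \left(- \frac{39}{4}\right) = - \frac{1677}{4}$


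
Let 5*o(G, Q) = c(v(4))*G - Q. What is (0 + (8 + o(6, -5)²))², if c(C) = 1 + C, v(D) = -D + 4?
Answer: 103041/625 ≈ 164.87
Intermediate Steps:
v(D) = 4 - D
o(G, Q) = -Q/5 + G/5 (o(G, Q) = ((1 + (4 - 1*4))*G - Q)/5 = ((1 + (4 - 4))*G - Q)/5 = ((1 + 0)*G - Q)/5 = (1*G - Q)/5 = (G - Q)/5 = -Q/5 + G/5)
(0 + (8 + o(6, -5)²))² = (0 + (8 + (-⅕*(-5) + (⅕)*6)²))² = (0 + (8 + (1 + 6/5)²))² = (0 + (8 + (11/5)²))² = (0 + (8 + 121/25))² = (0 + 321/25)² = (321/25)² = 103041/625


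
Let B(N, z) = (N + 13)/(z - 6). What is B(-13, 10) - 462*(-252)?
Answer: 116424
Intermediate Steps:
B(N, z) = (13 + N)/(-6 + z)
B(-13, 10) - 462*(-252) = (13 - 13)/(-6 + 10) - 462*(-252) = 0/4 + 116424 = (¼)*0 + 116424 = 0 + 116424 = 116424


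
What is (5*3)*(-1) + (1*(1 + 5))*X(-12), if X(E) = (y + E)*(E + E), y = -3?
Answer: 2145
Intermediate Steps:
X(E) = 2*E*(-3 + E) (X(E) = (-3 + E)*(E + E) = (-3 + E)*(2*E) = 2*E*(-3 + E))
(5*3)*(-1) + (1*(1 + 5))*X(-12) = (5*3)*(-1) + (1*(1 + 5))*(2*(-12)*(-3 - 12)) = 15*(-1) + (1*6)*(2*(-12)*(-15)) = -15 + 6*360 = -15 + 2160 = 2145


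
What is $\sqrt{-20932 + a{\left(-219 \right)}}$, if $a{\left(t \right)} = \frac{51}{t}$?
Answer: $\frac{i \sqrt{111547869}}{73} \approx 144.68 i$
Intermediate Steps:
$\sqrt{-20932 + a{\left(-219 \right)}} = \sqrt{-20932 + \frac{51}{-219}} = \sqrt{-20932 + 51 \left(- \frac{1}{219}\right)} = \sqrt{-20932 - \frac{17}{73}} = \sqrt{- \frac{1528053}{73}} = \frac{i \sqrt{111547869}}{73}$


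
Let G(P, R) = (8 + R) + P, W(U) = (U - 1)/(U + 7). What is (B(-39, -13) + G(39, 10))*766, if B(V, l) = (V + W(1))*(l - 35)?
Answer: 1477614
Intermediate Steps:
W(U) = (-1 + U)/(7 + U)
B(V, l) = V*(-35 + l) (B(V, l) = (V + (-1 + 1)/(7 + 1))*(l - 35) = (V + 0/8)*(-35 + l) = (V + (⅛)*0)*(-35 + l) = (V + 0)*(-35 + l) = V*(-35 + l))
G(P, R) = 8 + P + R
(B(-39, -13) + G(39, 10))*766 = (-39*(-35 - 13) + (8 + 39 + 10))*766 = (-39*(-48) + 57)*766 = (1872 + 57)*766 = 1929*766 = 1477614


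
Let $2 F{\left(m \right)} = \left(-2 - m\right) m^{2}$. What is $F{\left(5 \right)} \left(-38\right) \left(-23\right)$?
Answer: $-76475$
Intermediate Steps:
$F{\left(m \right)} = \frac{m^{2} \left(-2 - m\right)}{2}$ ($F{\left(m \right)} = \frac{\left(-2 - m\right) m^{2}}{2} = \frac{m^{2} \left(-2 - m\right)}{2}$)
$F{\left(5 \right)} \left(-38\right) \left(-23\right) = \frac{5^{2} \left(-2 - 5\right)}{2} \left(-38\right) \left(-23\right) = \frac{1}{2} \cdot 25 \left(-2 - 5\right) \left(-38\right) \left(-23\right) = \frac{1}{2} \cdot 25 \left(-7\right) \left(-38\right) \left(-23\right) = \left(- \frac{175}{2}\right) \left(-38\right) \left(-23\right) = 3325 \left(-23\right) = -76475$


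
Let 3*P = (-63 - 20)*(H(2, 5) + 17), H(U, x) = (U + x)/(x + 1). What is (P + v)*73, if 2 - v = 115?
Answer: -808913/18 ≈ -44940.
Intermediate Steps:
v = -113 (v = 2 - 1*115 = 2 - 115 = -113)
H(U, x) = (U + x)/(1 + x)
P = -9047/18 (P = ((-63 - 20)*((2 + 5)/(1 + 5) + 17))/3 = (-83*(7/6 + 17))/3 = (-83*109/6)/3 = (⅓)*(-9047/6) = -9047/18 ≈ -502.61)
(P + v)*73 = (-9047/18 - 113)*73 = -11081/18*73 = -808913/18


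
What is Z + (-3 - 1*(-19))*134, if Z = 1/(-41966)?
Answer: 89975103/41966 ≈ 2144.0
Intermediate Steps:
Z = -1/41966 ≈ -2.3829e-5
Z + (-3 - 1*(-19))*134 = -1/41966 + (-3 - 1*(-19))*134 = -1/41966 + (-3 + 19)*134 = -1/41966 + 16*134 = -1/41966 + 2144 = 89975103/41966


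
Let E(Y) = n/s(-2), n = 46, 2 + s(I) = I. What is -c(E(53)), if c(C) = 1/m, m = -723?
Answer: 1/723 ≈ 0.0013831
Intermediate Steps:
s(I) = -2 + I
E(Y) = -23/2 (E(Y) = 46/(-2 - 2) = 46/(-4) = 46*(-¼) = -23/2)
c(C) = -1/723 (c(C) = 1/(-723) = -1/723)
-c(E(53)) = -1*(-1/723) = 1/723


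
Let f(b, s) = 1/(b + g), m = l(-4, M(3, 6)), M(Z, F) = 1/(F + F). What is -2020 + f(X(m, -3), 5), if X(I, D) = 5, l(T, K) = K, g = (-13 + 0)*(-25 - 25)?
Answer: -1323099/655 ≈ -2020.0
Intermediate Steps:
M(Z, F) = 1/(2*F)
g = 650 (g = -13*(-50) = 650)
m = 1/12 (m = (½)/6 = (½)*(⅙) = 1/12 ≈ 0.083333)
f(b, s) = 1/(650 + b) (f(b, s) = 1/(b + 650) = 1/(650 + b))
-2020 + f(X(m, -3), 5) = -2020 + 1/(650 + 5) = -2020 + 1/655 = -1323099/655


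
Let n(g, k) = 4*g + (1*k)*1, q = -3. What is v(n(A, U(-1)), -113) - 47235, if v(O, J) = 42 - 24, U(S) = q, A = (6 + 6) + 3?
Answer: -47217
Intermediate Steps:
A = 15 (A = 12 + 3 = 15)
U(S) = -3
n(g, k) = k + 4*g (n(g, k) = 4*g + k*1 = 4*g + k = k + 4*g)
v(O, J) = 18
v(n(A, U(-1)), -113) - 47235 = 18 - 47235 = -47217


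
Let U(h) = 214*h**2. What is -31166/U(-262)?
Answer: -15583/7344908 ≈ -0.0021216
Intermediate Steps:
-31166/U(-262) = -31166/(214*(-262)**2) = -31166/(214*68644) = -31166/14689816 = -31166*1/14689816 = -15583/7344908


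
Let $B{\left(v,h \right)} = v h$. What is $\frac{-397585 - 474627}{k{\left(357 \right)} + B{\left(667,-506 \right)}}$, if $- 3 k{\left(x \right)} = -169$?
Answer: $\frac{2616636}{1012337} \approx 2.5847$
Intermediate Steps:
$B{\left(v,h \right)} = h v$
$k{\left(x \right)} = \frac{169}{3}$ ($k{\left(x \right)} = \left(- \frac{1}{3}\right) \left(-169\right) = \frac{169}{3}$)
$\frac{-397585 - 474627}{k{\left(357 \right)} + B{\left(667,-506 \right)}} = \frac{-397585 - 474627}{\frac{169}{3} - 337502} = - \frac{872212}{\frac{169}{3} - 337502} = - \frac{872212}{- \frac{1012337}{3}} = \left(-872212\right) \left(- \frac{3}{1012337}\right) = \frac{2616636}{1012337}$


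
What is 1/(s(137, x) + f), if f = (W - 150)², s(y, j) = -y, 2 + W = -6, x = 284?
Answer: 1/24827 ≈ 4.0279e-5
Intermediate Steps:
W = -8 (W = -2 - 6 = -8)
f = 24964 (f = (-8 - 150)² = (-158)² = 24964)
1/(s(137, x) + f) = 1/(-1*137 + 24964) = 1/(-137 + 24964) = 1/24827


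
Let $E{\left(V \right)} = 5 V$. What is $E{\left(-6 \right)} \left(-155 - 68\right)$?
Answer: $6690$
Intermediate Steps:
$E{\left(-6 \right)} \left(-155 - 68\right) = 5 \left(-6\right) \left(-155 - 68\right) = \left(-30\right) \left(-223\right) = 6690$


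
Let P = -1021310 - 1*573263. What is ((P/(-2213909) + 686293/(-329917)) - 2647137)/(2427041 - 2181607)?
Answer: -1933486311533830657/179266519108035002 ≈ -10.786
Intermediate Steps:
P = -1594573 (P = -1021310 - 573263 = -1594573)
((P/(-2213909) + 686293/(-329917)) - 2647137)/(2427041 - 2181607) = ((-1594573/(-2213909) + 686293/(-329917)) - 2647137)/(2427041 - 2181607) = ((-1594573*(-1/2213909) + 686293*(-1/329917)) - 2647137)/245434 = ((1594573/2213909 - 686293/329917) - 2647137)*(1/245434) = (-993313508896/730406215553 - 2647137)*(1/245434) = -1933486311533830657/730406215553*1/245434 = -1933486311533830657/179266519108035002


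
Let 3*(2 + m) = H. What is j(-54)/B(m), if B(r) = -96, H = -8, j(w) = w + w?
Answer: 9/8 ≈ 1.1250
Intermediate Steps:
j(w) = 2*w
m = -14/3 (m = -2 + (1/3)*(-8) = -2 - 8/3 = -14/3 ≈ -4.6667)
j(-54)/B(m) = (2*(-54))/(-96) = -108*(-1/96) = 9/8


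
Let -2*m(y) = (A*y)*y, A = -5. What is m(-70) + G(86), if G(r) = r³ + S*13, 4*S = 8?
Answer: 648332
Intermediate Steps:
S = 2 (S = (¼)*8 = 2)
m(y) = 5*y²/2 (m(y) = -(-5*y)*y/2 = -(-5)*y²/2 = 5*y²/2)
G(r) = 26 + r³ (G(r) = r³ + 2*13 = r³ + 26 = 26 + r³)
m(-70) + G(86) = (5/2)*(-70)² + (26 + 86³) = (5/2)*4900 + (26 + 636056) = 12250 + 636082 = 648332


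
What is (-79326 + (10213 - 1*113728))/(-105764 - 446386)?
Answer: 60947/184050 ≈ 0.33114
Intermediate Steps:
(-79326 + (10213 - 1*113728))/(-105764 - 446386) = (-79326 + (10213 - 113728))/(-552150) = (-79326 - 103515)*(-1/552150) = -182841*(-1/552150) = 60947/184050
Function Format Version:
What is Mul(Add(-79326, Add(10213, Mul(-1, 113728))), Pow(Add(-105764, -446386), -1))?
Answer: Rational(60947, 184050) ≈ 0.33114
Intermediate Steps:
Mul(Add(-79326, Add(10213, Mul(-1, 113728))), Pow(Add(-105764, -446386), -1)) = Mul(Add(-79326, Add(10213, -113728)), Pow(-552150, -1)) = Mul(Add(-79326, -103515), Rational(-1, 552150)) = Mul(-182841, Rational(-1, 552150)) = Rational(60947, 184050)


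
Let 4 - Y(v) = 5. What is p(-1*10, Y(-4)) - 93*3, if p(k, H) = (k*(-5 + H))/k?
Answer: -285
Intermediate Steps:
Y(v) = -1 (Y(v) = 4 - 1*5 = 4 - 5 = -1)
p(k, H) = -5 + H
p(-1*10, Y(-4)) - 93*3 = (-5 - 1) - 93*3 = -6 - 279 = -285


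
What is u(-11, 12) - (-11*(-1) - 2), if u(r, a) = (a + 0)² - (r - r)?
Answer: 135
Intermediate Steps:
u(r, a) = a² (u(r, a) = a² - 1*0 = a² + 0 = a²)
u(-11, 12) - (-11*(-1) - 2) = 12² - (-11*(-1) - 2) = 144 - (11 - 2) = 144 - 1*9 = 144 - 9 = 135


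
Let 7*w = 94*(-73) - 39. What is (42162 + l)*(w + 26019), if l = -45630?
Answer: -607704576/7 ≈ -8.6815e+7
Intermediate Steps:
w = -6901/7 (w = (94*(-73) - 39)/7 = (-6862 - 39)/7 = (⅐)*(-6901) = -6901/7 ≈ -985.86)
(42162 + l)*(w + 26019) = (42162 - 45630)*(-6901/7 + 26019) = -3468*175232/7 = -607704576/7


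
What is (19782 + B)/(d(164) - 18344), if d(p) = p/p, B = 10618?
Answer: -30400/18343 ≈ -1.6573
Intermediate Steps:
d(p) = 1
(19782 + B)/(d(164) - 18344) = (19782 + 10618)/(1 - 18344) = 30400/(-18343) = 30400*(-1/18343) = -30400/18343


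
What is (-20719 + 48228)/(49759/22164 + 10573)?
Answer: 609709476/234389731 ≈ 2.6013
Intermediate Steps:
(-20719 + 48228)/(49759/22164 + 10573) = 27509/(49759*(1/22164) + 10573) = 27509/(49759/22164 + 10573) = 27509/(234389731/22164) = 27509*(22164/234389731) = 609709476/234389731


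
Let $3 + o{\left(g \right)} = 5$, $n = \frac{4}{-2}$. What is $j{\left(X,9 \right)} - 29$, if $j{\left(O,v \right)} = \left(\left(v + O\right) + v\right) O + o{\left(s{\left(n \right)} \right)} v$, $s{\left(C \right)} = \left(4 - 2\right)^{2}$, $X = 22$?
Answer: $869$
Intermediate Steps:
$n = -2$ ($n = 4 \left(- \frac{1}{2}\right) = -2$)
$s{\left(C \right)} = 4$ ($s{\left(C \right)} = 2^{2} = 4$)
$o{\left(g \right)} = 2$ ($o{\left(g \right)} = -3 + 5 = 2$)
$j{\left(O,v \right)} = 2 v + O \left(O + 2 v\right)$ ($j{\left(O,v \right)} = \left(\left(v + O\right) + v\right) O + 2 v = \left(\left(O + v\right) + v\right) O + 2 v = \left(O + 2 v\right) O + 2 v = O \left(O + 2 v\right) + 2 v = 2 v + O \left(O + 2 v\right)$)
$j{\left(X,9 \right)} - 29 = \left(22^{2} + 2 \cdot 9 + 2 \cdot 22 \cdot 9\right) - 29 = \left(484 + 18 + 396\right) - 29 = 898 - 29 = 869$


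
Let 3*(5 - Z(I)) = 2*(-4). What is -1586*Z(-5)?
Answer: -36478/3 ≈ -12159.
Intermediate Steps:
Z(I) = 23/3 (Z(I) = 5 - 2*(-4)/3 = 5 - ⅓*(-8) = 5 + 8/3 = 23/3)
-1586*Z(-5) = -1586*23/3 = -36478/3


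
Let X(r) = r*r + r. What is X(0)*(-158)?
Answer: 0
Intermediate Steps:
X(r) = r + r² (X(r) = r² + r = r + r²)
X(0)*(-158) = (0*(1 + 0))*(-158) = (0*1)*(-158) = 0*(-158) = 0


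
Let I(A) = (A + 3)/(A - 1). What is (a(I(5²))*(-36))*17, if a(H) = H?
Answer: -714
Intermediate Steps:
I(A) = (3 + A)/(-1 + A)
(a(I(5²))*(-36))*17 = (((3 + 5²)/(-1 + 5²))*(-36))*17 = (((3 + 25)/(-1 + 25))*(-36))*17 = ((28/24)*(-36))*17 = (((1/24)*28)*(-36))*17 = ((7/6)*(-36))*17 = -42*17 = -714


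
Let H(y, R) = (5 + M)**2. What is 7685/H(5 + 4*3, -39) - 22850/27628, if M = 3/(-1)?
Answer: 53057445/27628 ≈ 1920.4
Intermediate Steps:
M = -3 (M = 3*(-1) = -3)
H(y, R) = 4 (H(y, R) = (5 - 3)**2 = 2**2 = 4)
7685/H(5 + 4*3, -39) - 22850/27628 = 7685/4 - 22850/27628 = 7685*(1/4) - 22850*1/27628 = 7685/4 - 11425/13814 = 53057445/27628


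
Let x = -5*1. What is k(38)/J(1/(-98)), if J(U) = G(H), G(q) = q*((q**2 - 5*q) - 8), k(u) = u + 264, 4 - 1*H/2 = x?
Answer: 151/2034 ≈ 0.074238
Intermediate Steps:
x = -5
H = 18 (H = 8 - 2*(-5) = 8 + 10 = 18)
k(u) = 264 + u
G(q) = q*(-8 + q**2 - 5*q)
J(U) = 4068 (J(U) = 18*(-8 + 18**2 - 5*18) = 18*(-8 + 324 - 90) = 18*226 = 4068)
k(38)/J(1/(-98)) = (264 + 38)/4068 = 302*(1/4068) = 151/2034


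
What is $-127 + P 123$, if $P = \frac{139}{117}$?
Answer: $\frac{746}{39} \approx 19.128$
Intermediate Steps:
$P = \frac{139}{117}$ ($P = 139 \cdot \frac{1}{117} = \frac{139}{117} \approx 1.188$)
$-127 + P 123 = -127 + \frac{139}{117} \cdot 123 = -127 + \frac{5699}{39} = \frac{746}{39}$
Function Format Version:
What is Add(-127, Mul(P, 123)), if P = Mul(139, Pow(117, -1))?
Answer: Rational(746, 39) ≈ 19.128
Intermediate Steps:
P = Rational(139, 117) (P = Mul(139, Rational(1, 117)) = Rational(139, 117) ≈ 1.1880)
Add(-127, Mul(P, 123)) = Add(-127, Mul(Rational(139, 117), 123)) = Add(-127, Rational(5699, 39)) = Rational(746, 39)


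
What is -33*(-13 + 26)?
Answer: -429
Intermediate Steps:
-33*(-13 + 26) = -33*13 = -429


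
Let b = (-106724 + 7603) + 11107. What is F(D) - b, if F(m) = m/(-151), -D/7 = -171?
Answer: 13288917/151 ≈ 88006.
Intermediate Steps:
D = 1197 (D = -7*(-171) = 1197)
F(m) = -m/151 (F(m) = m*(-1/151) = -m/151)
b = -88014 (b = -99121 + 11107 = -88014)
F(D) - b = -1/151*1197 - 1*(-88014) = -1197/151 + 88014 = 13288917/151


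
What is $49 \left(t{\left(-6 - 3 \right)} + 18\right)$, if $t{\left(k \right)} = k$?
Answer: $441$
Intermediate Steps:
$49 \left(t{\left(-6 - 3 \right)} + 18\right) = 49 \left(\left(-6 - 3\right) + 18\right) = 49 \left(-9 + 18\right) = 49 \cdot 9 = 441$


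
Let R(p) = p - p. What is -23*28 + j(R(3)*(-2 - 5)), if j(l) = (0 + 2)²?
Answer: -640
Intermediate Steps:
R(p) = 0
j(l) = 4 (j(l) = 2² = 4)
-23*28 + j(R(3)*(-2 - 5)) = -23*28 + 4 = -644 + 4 = -640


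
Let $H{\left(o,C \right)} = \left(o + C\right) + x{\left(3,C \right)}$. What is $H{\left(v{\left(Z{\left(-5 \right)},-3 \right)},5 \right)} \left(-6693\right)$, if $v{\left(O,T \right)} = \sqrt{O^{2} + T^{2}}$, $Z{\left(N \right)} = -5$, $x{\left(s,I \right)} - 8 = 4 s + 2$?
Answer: $-180711 - 6693 \sqrt{34} \approx -2.1974 \cdot 10^{5}$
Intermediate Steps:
$x{\left(s,I \right)} = 10 + 4 s$ ($x{\left(s,I \right)} = 8 + \left(4 s + 2\right) = 8 + \left(2 + 4 s\right) = 10 + 4 s$)
$H{\left(o,C \right)} = 22 + C + o$ ($H{\left(o,C \right)} = \left(o + C\right) + \left(10 + 4 \cdot 3\right) = \left(C + o\right) + \left(10 + 12\right) = \left(C + o\right) + 22 = 22 + C + o$)
$H{\left(v{\left(Z{\left(-5 \right)},-3 \right)},5 \right)} \left(-6693\right) = \left(22 + 5 + \sqrt{\left(-5\right)^{2} + \left(-3\right)^{2}}\right) \left(-6693\right) = \left(22 + 5 + \sqrt{25 + 9}\right) \left(-6693\right) = \left(22 + 5 + \sqrt{34}\right) \left(-6693\right) = \left(27 + \sqrt{34}\right) \left(-6693\right) = -180711 - 6693 \sqrt{34}$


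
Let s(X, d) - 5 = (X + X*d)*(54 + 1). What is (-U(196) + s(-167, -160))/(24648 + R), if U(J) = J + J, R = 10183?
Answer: 1460028/34831 ≈ 41.917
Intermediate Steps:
s(X, d) = 5 + 55*X + 55*X*d (s(X, d) = 5 + (X + X*d)*(54 + 1) = 5 + (X + X*d)*55 = 5 + (55*X + 55*X*d) = 5 + 55*X + 55*X*d)
U(J) = 2*J
(-U(196) + s(-167, -160))/(24648 + R) = (-2*196 + (5 + 55*(-167) + 55*(-167)*(-160)))/(24648 + 10183) = (-1*392 + (5 - 9185 + 1469600))/34831 = (-392 + 1460420)*(1/34831) = 1460028*(1/34831) = 1460028/34831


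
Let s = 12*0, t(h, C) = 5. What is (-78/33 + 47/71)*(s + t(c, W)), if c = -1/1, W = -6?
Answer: -6645/781 ≈ -8.5083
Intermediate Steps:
c = -1 (c = -1*1 = -1)
s = 0
(-78/33 + 47/71)*(s + t(c, W)) = (-78/33 + 47/71)*(0 + 5) = (-78*1/33 + 47*(1/71))*5 = (-26/11 + 47/71)*5 = -1329/781*5 = -6645/781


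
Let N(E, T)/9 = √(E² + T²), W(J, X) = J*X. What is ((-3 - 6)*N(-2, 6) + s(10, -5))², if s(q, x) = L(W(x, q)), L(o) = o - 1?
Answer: 265041 + 16524*√10 ≈ 3.1729e+5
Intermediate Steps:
L(o) = -1 + o
N(E, T) = 9*√(E² + T²)
s(q, x) = -1 + q*x (s(q, x) = -1 + x*q = -1 + q*x)
((-3 - 6)*N(-2, 6) + s(10, -5))² = ((-3 - 6)*(9*√((-2)² + 6²)) + (-1 + 10*(-5)))² = (-81*√(4 + 36) + (-1 - 50))² = (-81*√40 - 51)² = (-81*2*√10 - 51)² = (-162*√10 - 51)² = (-51 - 162*√10)²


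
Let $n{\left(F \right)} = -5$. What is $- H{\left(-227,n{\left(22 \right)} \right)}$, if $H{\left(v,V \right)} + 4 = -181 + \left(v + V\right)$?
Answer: $417$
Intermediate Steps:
$H{\left(v,V \right)} = -185 + V + v$ ($H{\left(v,V \right)} = -4 - \left(181 - V - v\right) = -4 + \left(-181 + V + v\right) = -185 + V + v$)
$- H{\left(-227,n{\left(22 \right)} \right)} = - (-185 - 5 - 227) = \left(-1\right) \left(-417\right) = 417$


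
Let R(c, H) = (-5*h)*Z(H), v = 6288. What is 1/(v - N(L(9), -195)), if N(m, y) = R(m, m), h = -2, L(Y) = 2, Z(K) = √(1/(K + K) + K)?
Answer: 1/6273 ≈ 0.00015941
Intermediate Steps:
Z(K) = √(K + 1/(2*K)) (Z(K) = √(1/(2*K) + K) = √(K + 1/(2*K)))
R(c, H) = 5*√(2/H + 4*H) (R(c, H) = (-5*(-2))*(√(2/H + 4*H)/2) = 10*(√(2/H + 4*H)/2) = 5*√(2/H + 4*H))
N(m, y) = 5*√(2/m + 4*m)
1/(v - N(L(9), -195)) = 1/(6288 - 5*√(2/2 + 4*2)) = 1/(6288 - 5*√(2*(½) + 8)) = 1/(6288 - 5*√(1 + 8)) = 1/(6288 - 5*√9) = 1/(6288 - 5*3) = 1/(6288 - 1*15) = 1/(6288 - 15) = 1/6273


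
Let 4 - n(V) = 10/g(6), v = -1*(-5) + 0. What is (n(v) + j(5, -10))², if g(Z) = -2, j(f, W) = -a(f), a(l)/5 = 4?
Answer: 121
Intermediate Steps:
v = 5 (v = 5 + 0 = 5)
a(l) = 20 (a(l) = 5*4 = 20)
j(f, W) = -20 (j(f, W) = -1*20 = -20)
n(V) = 9 (n(V) = 4 - 10/(-2) = 4 - 10*(-1)/2 = 4 - 1*(-5) = 4 + 5 = 9)
(n(v) + j(5, -10))² = (9 - 20)² = (-11)² = 121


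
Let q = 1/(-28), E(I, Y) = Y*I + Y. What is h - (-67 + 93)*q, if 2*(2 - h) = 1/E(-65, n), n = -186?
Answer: 488057/166656 ≈ 2.9285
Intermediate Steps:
E(I, Y) = Y + I*Y (E(I, Y) = I*Y + Y = Y + I*Y)
q = -1/28 ≈ -0.035714
h = 47615/23808 (h = 2 - (-1/(186*(1 - 65)))/2 = 2 - 1/(2*((-186*(-64)))) = 2 - 1/2/11904 = 2 - 1/2*1/11904 = 2 - 1/23808 = 47615/23808 ≈ 2.0000)
h - (-67 + 93)*q = 47615/23808 - (-67 + 93)*(-1)/28 = 47615/23808 - 26*(-1)/28 = 47615/23808 - 1*(-13/14) = 47615/23808 + 13/14 = 488057/166656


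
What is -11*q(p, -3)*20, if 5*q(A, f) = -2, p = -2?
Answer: 88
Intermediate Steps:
q(A, f) = -⅖ (q(A, f) = (⅕)*(-2) = -⅖)
-11*q(p, -3)*20 = -11*(-⅖)*20 = (22/5)*20 = 88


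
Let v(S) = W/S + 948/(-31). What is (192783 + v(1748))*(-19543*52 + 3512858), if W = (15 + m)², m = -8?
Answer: 13038445638963509/27094 ≈ 4.8123e+11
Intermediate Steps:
W = 49 (W = (15 - 8)² = 7² = 49)
v(S) = -948/31 + 49/S (v(S) = 49/S + 948/(-31) = 49/S + 948*(-1/31) = 49/S - 948/31 = -948/31 + 49/S)
(192783 + v(1748))*(-19543*52 + 3512858) = (192783 + (-948/31 + 49/1748))*(-19543*52 + 3512858) = (192783 + (-948/31 + 49*(1/1748)))*(-1016236 + 3512858) = (192783 + (-948/31 + 49/1748))*2496622 = (192783 - 1655585/54188)*2496622 = (10444869619/54188)*2496622 = 13038445638963509/27094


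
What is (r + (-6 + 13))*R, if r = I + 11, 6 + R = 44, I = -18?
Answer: 0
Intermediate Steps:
R = 38 (R = -6 + 44 = 38)
r = -7 (r = -18 + 11 = -7)
(r + (-6 + 13))*R = (-7 + (-6 + 13))*38 = (-7 + 7)*38 = 0*38 = 0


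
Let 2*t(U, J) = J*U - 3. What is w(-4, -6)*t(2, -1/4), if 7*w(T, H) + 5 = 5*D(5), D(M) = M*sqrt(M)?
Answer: 5/4 - 25*sqrt(5)/4 ≈ -12.725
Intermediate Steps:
D(M) = M**(3/2)
t(U, J) = -3/2 + J*U/2 (t(U, J) = (J*U - 3)/2 = (-3 + J*U)/2 = -3/2 + J*U/2)
w(T, H) = -5/7 + 25*sqrt(5)/7 (w(T, H) = -5/7 + (5*5**(3/2))/7 = -5/7 + (5*(5*sqrt(5)))/7 = -5/7 + (25*sqrt(5))/7 = -5/7 + 25*sqrt(5)/7)
w(-4, -6)*t(2, -1/4) = (-5/7 + 25*sqrt(5)/7)*(-3/2 + (1/2)*(-1/4)*2) = (-5/7 + 25*sqrt(5)/7)*(-3/2 - 1/4) = (-5/7 + 25*sqrt(5)/7)*(-7/4) = 5/4 - 25*sqrt(5)/4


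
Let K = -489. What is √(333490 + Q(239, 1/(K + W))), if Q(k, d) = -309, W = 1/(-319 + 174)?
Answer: √333181 ≈ 577.22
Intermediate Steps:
W = -1/145 (W = 1/(-145) = -1/145 ≈ -0.0068966)
√(333490 + Q(239, 1/(K + W))) = √(333490 - 309) = √333181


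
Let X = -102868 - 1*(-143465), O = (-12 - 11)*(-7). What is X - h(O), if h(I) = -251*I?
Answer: 81008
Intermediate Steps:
O = 161 (O = -23*(-7) = 161)
X = 40597 (X = -102868 + 143465 = 40597)
X - h(O) = 40597 - (-251)*161 = 40597 - 1*(-40411) = 40597 + 40411 = 81008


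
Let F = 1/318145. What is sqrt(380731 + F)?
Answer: 2*sqrt(9634040165501855)/318145 ≈ 617.03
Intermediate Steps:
F = 1/318145 ≈ 3.1432e-6
sqrt(380731 + F) = sqrt(380731 + 1/318145) = sqrt(121127663996/318145) = 2*sqrt(9634040165501855)/318145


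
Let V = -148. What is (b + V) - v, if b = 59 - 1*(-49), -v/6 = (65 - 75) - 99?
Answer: -694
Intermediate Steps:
v = 654 (v = -6*((65 - 75) - 99) = -6*(-10 - 99) = -6*(-109) = 654)
b = 108 (b = 59 + 49 = 108)
(b + V) - v = (108 - 148) - 1*654 = -40 - 654 = -694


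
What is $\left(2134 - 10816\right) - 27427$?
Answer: $-36109$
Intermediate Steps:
$\left(2134 - 10816\right) - 27427 = -8682 - 27427 = -36109$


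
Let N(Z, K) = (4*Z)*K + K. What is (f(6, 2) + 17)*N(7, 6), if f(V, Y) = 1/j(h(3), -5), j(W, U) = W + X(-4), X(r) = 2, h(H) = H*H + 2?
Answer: 38628/13 ≈ 2971.4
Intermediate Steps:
h(H) = 2 + H² (h(H) = H² + 2 = 2 + H²)
N(Z, K) = K + 4*K*Z (N(Z, K) = 4*K*Z + K = K + 4*K*Z)
j(W, U) = 2 + W (j(W, U) = W + 2 = 2 + W)
f(V, Y) = 1/13 (f(V, Y) = 1/(2 + (2 + 3²)) = 1/(2 + (2 + 9)) = 1/(2 + 11) = 1/13)
(f(6, 2) + 17)*N(7, 6) = (1/13 + 17)*(6*(1 + 4*7)) = 222*(6*(1 + 28))/13 = 222*(6*29)/13 = (222/13)*174 = 38628/13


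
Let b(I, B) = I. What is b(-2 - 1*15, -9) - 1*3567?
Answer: -3584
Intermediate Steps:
b(-2 - 1*15, -9) - 1*3567 = (-2 - 1*15) - 1*3567 = (-2 - 15) - 3567 = -17 - 3567 = -3584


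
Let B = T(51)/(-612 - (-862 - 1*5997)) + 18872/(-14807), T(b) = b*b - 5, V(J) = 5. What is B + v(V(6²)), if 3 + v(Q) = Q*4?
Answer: 1493034181/92499329 ≈ 16.141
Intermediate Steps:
T(b) = -5 + b² (T(b) = b² - 5 = -5 + b²)
v(Q) = -3 + 4*Q (v(Q) = -3 + Q*4 = -3 + 4*Q)
B = -79454412/92499329 (B = (-5 + 51²)/(-612 - (-862 - 1*5997)) + 18872/(-14807) = (-5 + 2601)/(-612 - (-862 - 5997)) + 18872*(-1/14807) = 2596/(-612 - 1*(-6859)) - 18872/14807 = 2596/(-612 + 6859) - 18872/14807 = 2596/6247 - 18872/14807 = -79454412/92499329 ≈ -0.85897)
B + v(V(6²)) = -79454412/92499329 + (-3 + 4*5) = -79454412/92499329 + (-3 + 20) = -79454412/92499329 + 17 = 1493034181/92499329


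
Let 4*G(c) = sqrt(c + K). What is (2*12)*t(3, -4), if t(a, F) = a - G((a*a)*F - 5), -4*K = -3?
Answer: 72 - 3*I*sqrt(161) ≈ 72.0 - 38.066*I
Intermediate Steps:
K = 3/4 (K = -1/4*(-3) = 3/4 ≈ 0.75000)
G(c) = sqrt(3/4 + c)/4 (G(c) = sqrt(c + 3/4)/4 = sqrt(3/4 + c)/4)
t(a, F) = a - sqrt(-17 + 4*F*a**2)/8 (t(a, F) = a - sqrt(3 + 4*((a*a)*F - 5))/8 = a - sqrt(3 + 4*(a**2*F - 5))/8 = a - sqrt(3 + 4*(F*a**2 - 5))/8 = a - sqrt(3 + 4*(-5 + F*a**2))/8 = a - sqrt(3 + (-20 + 4*F*a**2))/8 = a - sqrt(-17 + 4*F*a**2)/8)
(2*12)*t(3, -4) = (2*12)*(3 - sqrt(-17 + 4*(-4)*3**2)/8) = 24*(3 - sqrt(-17 + 4*(-4)*9)/8) = 24*(3 - sqrt(-17 - 144)/8) = 24*(3 - I*sqrt(161)/8) = 72 - 3*I*sqrt(161)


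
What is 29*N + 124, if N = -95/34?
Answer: 1461/34 ≈ 42.971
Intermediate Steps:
N = -95/34 (N = -95*1/34 = -95/34 ≈ -2.7941)
29*N + 124 = 29*(-95/34) + 124 = -2755/34 + 124 = 1461/34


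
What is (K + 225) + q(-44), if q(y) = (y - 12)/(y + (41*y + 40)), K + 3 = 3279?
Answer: 791233/226 ≈ 3501.0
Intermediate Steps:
K = 3276 (K = -3 + 3279 = 3276)
q(y) = (-12 + y)/(40 + 42*y) (q(y) = (-12 + y)/(y + (40 + 41*y)) = (-12 + y)/(40 + 42*y))
(K + 225) + q(-44) = (3276 + 225) + (-12 - 44)/(2*(20 + 21*(-44))) = 3501 + (½)*(-56)/(20 - 924) = 3501 + (½)*(-56)/(-904) = 3501 + (½)*(-1/904)*(-56) = 3501 + 7/226 = 791233/226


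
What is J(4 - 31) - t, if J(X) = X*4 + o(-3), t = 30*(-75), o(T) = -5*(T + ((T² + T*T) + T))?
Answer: 2082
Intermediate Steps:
o(T) = -10*T - 10*T² (o(T) = -5*(T + ((T² + T²) + T)) = -5*(T + (2*T² + T)) = -5*(T + (T + 2*T²)) = -5*(2*T + 2*T²) = -10*T - 10*T²)
t = -2250
J(X) = -60 + 4*X (J(X) = X*4 - 10*(-3)*(1 - 3) = 4*X - 10*(-3)*(-2) = 4*X - 60 = -60 + 4*X)
J(4 - 31) - t = (-60 + 4*(4 - 31)) - 1*(-2250) = (-60 + 4*(-27)) + 2250 = (-60 - 108) + 2250 = -168 + 2250 = 2082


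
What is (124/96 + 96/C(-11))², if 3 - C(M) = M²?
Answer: 458329/2005056 ≈ 0.22859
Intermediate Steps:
C(M) = 3 - M²
(124/96 + 96/C(-11))² = (124/96 + 96/(3 - 1*(-11)²))² = (124*(1/96) + 96/(3 - 1*121))² = (31/24 + 96/(3 - 121))² = (31/24 + 96/(-118))² = (31/24 + 96*(-1/118))² = (31/24 - 48/59)² = (677/1416)² = 458329/2005056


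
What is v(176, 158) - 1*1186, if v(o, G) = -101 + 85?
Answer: -1202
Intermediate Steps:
v(o, G) = -16
v(176, 158) - 1*1186 = -16 - 1*1186 = -16 - 1186 = -1202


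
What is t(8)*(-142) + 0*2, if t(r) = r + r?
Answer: -2272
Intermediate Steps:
t(r) = 2*r
t(8)*(-142) + 0*2 = (2*8)*(-142) + 0*2 = 16*(-142) + 0 = -2272 + 0 = -2272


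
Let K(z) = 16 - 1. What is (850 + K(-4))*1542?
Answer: 1333830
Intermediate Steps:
K(z) = 15
(850 + K(-4))*1542 = (850 + 15)*1542 = 865*1542 = 1333830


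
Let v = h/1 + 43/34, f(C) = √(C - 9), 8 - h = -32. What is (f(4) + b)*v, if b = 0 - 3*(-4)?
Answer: 8418/17 + 1403*I*√5/34 ≈ 495.18 + 92.271*I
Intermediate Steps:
h = 40 (h = 8 - 1*(-32) = 8 + 32 = 40)
f(C) = √(-9 + C)
v = 1403/34 (v = 40/1 + 43/34 = 40*1 + 43*(1/34) = 40 + 43/34 = 1403/34 ≈ 41.265)
b = 12 (b = 0 + 12 = 12)
(f(4) + b)*v = (√(-9 + 4) + 12)*(1403/34) = (√(-5) + 12)*(1403/34) = (I*√5 + 12)*(1403/34) = (12 + I*√5)*(1403/34) = 8418/17 + 1403*I*√5/34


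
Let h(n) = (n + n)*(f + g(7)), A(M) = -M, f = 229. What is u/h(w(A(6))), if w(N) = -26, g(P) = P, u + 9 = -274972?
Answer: 274981/12272 ≈ 22.407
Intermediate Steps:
u = -274981 (u = -9 - 274972 = -274981)
h(n) = 472*n (h(n) = (n + n)*(229 + 7) = (2*n)*236 = 472*n)
u/h(w(A(6))) = -274981/(472*(-26)) = -274981/(-12272) = -274981*(-1/12272) = 274981/12272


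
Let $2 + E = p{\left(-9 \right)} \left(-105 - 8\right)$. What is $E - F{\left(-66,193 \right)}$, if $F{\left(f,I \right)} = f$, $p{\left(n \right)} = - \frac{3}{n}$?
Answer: $\frac{79}{3} \approx 26.333$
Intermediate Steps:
$E = - \frac{119}{3}$ ($E = -2 + - \frac{3}{-9} \left(-105 - 8\right) = -2 + \left(-3\right) \left(- \frac{1}{9}\right) \left(-113\right) = -2 + \frac{1}{3} \left(-113\right) = -2 - \frac{113}{3} = - \frac{119}{3} \approx -39.667$)
$E - F{\left(-66,193 \right)} = - \frac{119}{3} - -66 = - \frac{119}{3} + 66 = \frac{79}{3}$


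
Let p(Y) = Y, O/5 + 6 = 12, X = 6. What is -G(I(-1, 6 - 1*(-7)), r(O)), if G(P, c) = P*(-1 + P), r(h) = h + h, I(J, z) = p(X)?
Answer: -30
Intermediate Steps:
O = 30 (O = -30 + 5*12 = -30 + 60 = 30)
I(J, z) = 6
r(h) = 2*h
-G(I(-1, 6 - 1*(-7)), r(O)) = -6*(-1 + 6) = -6*5 = -1*30 = -30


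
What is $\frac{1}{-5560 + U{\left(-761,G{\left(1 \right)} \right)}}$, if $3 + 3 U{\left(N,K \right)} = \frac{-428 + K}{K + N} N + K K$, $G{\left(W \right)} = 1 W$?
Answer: $- \frac{2280}{13003267} \approx -0.00017534$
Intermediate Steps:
$G{\left(W \right)} = W$
$U{\left(N,K \right)} = -1 + \frac{K^{2}}{3} + \frac{N \left(-428 + K\right)}{3 \left(K + N\right)}$ ($U{\left(N,K \right)} = -1 + \frac{\frac{-428 + K}{K + N} N + K K}{3} = -1 + \frac{\frac{-428 + K}{K + N} N + K^{2}}{3} = -1 + \frac{\frac{N \left(-428 + K\right)}{K + N} + K^{2}}{3} = -1 + \frac{K^{2} + \frac{N \left(-428 + K\right)}{K + N}}{3} = -1 + \left(\frac{K^{2}}{3} + \frac{N \left(-428 + K\right)}{3 \left(K + N\right)}\right) = -1 + \frac{K^{2}}{3} + \frac{N \left(-428 + K\right)}{3 \left(K + N\right)}$)
$\frac{1}{-5560 + U{\left(-761,G{\left(1 \right)} \right)}} = \frac{1}{-5560 + \frac{1^{3} - -327991 - 3 + 1 \left(-761\right) - 761 \cdot 1^{2}}{3 \left(1 - 761\right)}} = \frac{1}{-5560 + \frac{1 + 327991 - 3 - 761 - 761}{3 \left(-760\right)}} = \frac{1}{-5560 + \frac{1}{3} \left(- \frac{1}{760}\right) \left(1 + 327991 - 3 - 761 - 761\right)} = \frac{1}{-5560 + \frac{1}{3} \left(- \frac{1}{760}\right) 326467} = \frac{1}{-5560 - \frac{326467}{2280}} = \frac{1}{- \frac{13003267}{2280}} = - \frac{2280}{13003267}$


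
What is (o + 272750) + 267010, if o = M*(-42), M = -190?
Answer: 547740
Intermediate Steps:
o = 7980 (o = -190*(-42) = 7980)
(o + 272750) + 267010 = (7980 + 272750) + 267010 = 280730 + 267010 = 547740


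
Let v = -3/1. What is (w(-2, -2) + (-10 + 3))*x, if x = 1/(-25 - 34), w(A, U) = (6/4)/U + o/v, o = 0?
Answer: 31/236 ≈ 0.13136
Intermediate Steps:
v = -3 (v = -3*1 = -3)
w(A, U) = 3/(2*U) (w(A, U) = (6/4)/U + 0/(-3) = (6*(1/4))/U + 0*(-1/3) = 3/(2*U) + 0 = 3/(2*U))
x = -1/59 (x = 1/(-59) = -1/59 ≈ -0.016949)
(w(-2, -2) + (-10 + 3))*x = ((3/2)/(-2) + (-10 + 3))*(-1/59) = ((3/2)*(-1/2) - 7)*(-1/59) = (-3/4 - 7)*(-1/59) = -31/4*(-1/59) = 31/236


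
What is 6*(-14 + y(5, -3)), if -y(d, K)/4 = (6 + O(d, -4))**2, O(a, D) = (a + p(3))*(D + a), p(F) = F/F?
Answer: -3540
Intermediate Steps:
p(F) = 1
O(a, D) = (1 + a)*(D + a) (O(a, D) = (a + 1)*(D + a) = (1 + a)*(D + a))
y(d, K) = -4*(2 + d**2 - 3*d)**2 (y(d, K) = -4*(6 + (-4 + d + d**2 - 4*d))**2 = -4*(6 + (-4 + d**2 - 3*d))**2 = -4*(2 + d**2 - 3*d)**2)
6*(-14 + y(5, -3)) = 6*(-14 - 4*(2 + 5**2 - 3*5)**2) = 6*(-14 - 4*(2 + 25 - 15)**2) = 6*(-14 - 4*12**2) = 6*(-14 - 4*144) = 6*(-14 - 576) = 6*(-590) = -3540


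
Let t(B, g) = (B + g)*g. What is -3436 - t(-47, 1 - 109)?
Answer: -20176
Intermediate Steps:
t(B, g) = g*(B + g)
-3436 - t(-47, 1 - 109) = -3436 - (1 - 109)*(-47 + (1 - 109)) = -3436 - (-108)*(-47 - 108) = -3436 - (-108)*(-155) = -3436 - 1*16740 = -3436 - 16740 = -20176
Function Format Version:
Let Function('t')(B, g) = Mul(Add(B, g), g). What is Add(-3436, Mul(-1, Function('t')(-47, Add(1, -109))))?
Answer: -20176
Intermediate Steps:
Function('t')(B, g) = Mul(g, Add(B, g))
Add(-3436, Mul(-1, Function('t')(-47, Add(1, -109)))) = Add(-3436, Mul(-1, Mul(Add(1, -109), Add(-47, Add(1, -109))))) = Add(-3436, Mul(-1, Mul(-108, Add(-47, -108)))) = Add(-3436, Mul(-1, Mul(-108, -155))) = Add(-3436, Mul(-1, 16740)) = Add(-3436, -16740) = -20176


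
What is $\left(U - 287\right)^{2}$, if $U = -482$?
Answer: $591361$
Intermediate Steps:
$\left(U - 287\right)^{2} = \left(-482 - 287\right)^{2} = \left(-769\right)^{2} = 591361$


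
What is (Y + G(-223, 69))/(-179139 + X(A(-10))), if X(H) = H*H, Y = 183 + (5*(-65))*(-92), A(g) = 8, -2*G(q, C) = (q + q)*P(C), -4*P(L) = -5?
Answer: -121447/716300 ≈ -0.16955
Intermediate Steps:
P(L) = 5/4 (P(L) = -¼*(-5) = 5/4)
G(q, C) = -5*q/4 (G(q, C) = -(q + q)*5/(2*4) = -2*q*5/(2*4) = -5*q/4)
Y = 30083 (Y = 183 - 325*(-92) = 183 + 29900 = 30083)
X(H) = H²
(Y + G(-223, 69))/(-179139 + X(A(-10))) = (30083 - 5/4*(-223))/(-179139 + 8²) = (30083 + 1115/4)/(-179139 + 64) = (121447/4)/(-179075) = (121447/4)*(-1/179075) = -121447/716300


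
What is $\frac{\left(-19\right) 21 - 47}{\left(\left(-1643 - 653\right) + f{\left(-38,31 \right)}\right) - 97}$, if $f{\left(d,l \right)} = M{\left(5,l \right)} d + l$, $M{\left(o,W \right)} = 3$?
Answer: $\frac{223}{1238} \approx 0.18013$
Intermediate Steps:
$f{\left(d,l \right)} = l + 3 d$ ($f{\left(d,l \right)} = 3 d + l = l + 3 d$)
$\frac{\left(-19\right) 21 - 47}{\left(\left(-1643 - 653\right) + f{\left(-38,31 \right)}\right) - 97} = \frac{\left(-19\right) 21 - 47}{\left(\left(-1643 - 653\right) + \left(31 + 3 \left(-38\right)\right)\right) - 97} = \frac{-399 - 47}{\left(-2296 + \left(31 - 114\right)\right) - 97} = - \frac{446}{\left(-2296 - 83\right) - 97} = - \frac{446}{-2379 - 97} = - \frac{446}{-2476} = \left(-446\right) \left(- \frac{1}{2476}\right) = \frac{223}{1238}$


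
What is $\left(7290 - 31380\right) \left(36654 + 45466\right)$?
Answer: $-1978270800$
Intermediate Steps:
$\left(7290 - 31380\right) \left(36654 + 45466\right) = \left(-24090\right) 82120 = -1978270800$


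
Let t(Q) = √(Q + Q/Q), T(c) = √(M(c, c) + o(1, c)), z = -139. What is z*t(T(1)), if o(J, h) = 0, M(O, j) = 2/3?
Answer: -139*√(9 + 3*√6)/3 ≈ -187.34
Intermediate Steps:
M(O, j) = ⅔ (M(O, j) = 2*(⅓) = ⅔)
T(c) = √6/3 (T(c) = √(⅔ + 0) = √(⅔) = √6/3)
t(Q) = √(1 + Q) (t(Q) = √(Q + 1) = √(1 + Q))
z*t(T(1)) = -139*√(1 + √6/3)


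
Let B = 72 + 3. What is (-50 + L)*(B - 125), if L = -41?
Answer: 4550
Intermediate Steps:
B = 75
(-50 + L)*(B - 125) = (-50 - 41)*(75 - 125) = -91*(-50) = 4550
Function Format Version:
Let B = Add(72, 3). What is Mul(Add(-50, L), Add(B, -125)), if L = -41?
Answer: 4550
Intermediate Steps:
B = 75
Mul(Add(-50, L), Add(B, -125)) = Mul(Add(-50, -41), Add(75, -125)) = Mul(-91, -50) = 4550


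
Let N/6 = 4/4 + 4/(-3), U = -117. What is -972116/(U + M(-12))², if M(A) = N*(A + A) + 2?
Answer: -972116/4489 ≈ -216.56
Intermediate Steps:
N = -2 (N = 6*(4/4 + 4/(-3)) = 6*(4*(¼) + 4*(-⅓)) = 6*(1 - 4/3) = 6*(-⅓) = -2)
M(A) = 2 - 4*A (M(A) = -2*(A + A) + 2 = -4*A + 2 = 2 - 4*A)
-972116/(U + M(-12))² = -972116/(-117 + (2 - 4*(-12)))² = -972116/(-117 + (2 + 48))² = -972116/(-117 + 50)² = -972116/((-67)²) = -972116/4489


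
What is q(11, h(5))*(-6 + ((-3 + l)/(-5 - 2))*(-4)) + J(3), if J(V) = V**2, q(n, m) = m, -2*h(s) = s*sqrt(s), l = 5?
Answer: 9 + 85*sqrt(5)/7 ≈ 36.152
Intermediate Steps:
h(s) = -s**(3/2)/2 (h(s) = -s*sqrt(s)/2 = -s**(3/2)/2)
q(11, h(5))*(-6 + ((-3 + l)/(-5 - 2))*(-4)) + J(3) = (-5*sqrt(5)/2)*(-6 + ((-3 + 5)/(-5 - 2))*(-4)) + 3**2 = (-5*sqrt(5)/2)*(-6 + (2/(-7))*(-4)) + 9 = (-5*sqrt(5)/2)*(-6 + (2*(-1/7))*(-4)) + 9 = (-5*sqrt(5)/2)*(-6 - 2/7*(-4)) + 9 = (-5*sqrt(5)/2)*(-6 + 8/7) + 9 = -5*sqrt(5)/2*(-34/7) + 9 = 85*sqrt(5)/7 + 9 = 9 + 85*sqrt(5)/7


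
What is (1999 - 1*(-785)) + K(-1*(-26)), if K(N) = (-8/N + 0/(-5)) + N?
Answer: 36526/13 ≈ 2809.7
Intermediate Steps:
K(N) = N - 8/N (K(N) = (-8/N + 0*(-1/5)) + N = (-8/N + 0) + N = -8/N + N = N - 8/N)
(1999 - 1*(-785)) + K(-1*(-26)) = (1999 - 1*(-785)) + (-1*(-26) - 8/((-1*(-26)))) = (1999 + 785) + (26 - 8/26) = 2784 + (26 - 8*1/26) = 2784 + (26 - 4/13) = 2784 + 334/13 = 36526/13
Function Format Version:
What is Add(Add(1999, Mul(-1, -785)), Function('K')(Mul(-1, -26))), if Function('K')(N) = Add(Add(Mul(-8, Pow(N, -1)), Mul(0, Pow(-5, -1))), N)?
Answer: Rational(36526, 13) ≈ 2809.7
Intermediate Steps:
Function('K')(N) = Add(N, Mul(-8, Pow(N, -1))) (Function('K')(N) = Add(Add(Mul(-8, Pow(N, -1)), Mul(0, Rational(-1, 5))), N) = Add(Add(Mul(-8, Pow(N, -1)), 0), N) = Add(Mul(-8, Pow(N, -1)), N) = Add(N, Mul(-8, Pow(N, -1))))
Add(Add(1999, Mul(-1, -785)), Function('K')(Mul(-1, -26))) = Add(Add(1999, Mul(-1, -785)), Add(Mul(-1, -26), Mul(-8, Pow(Mul(-1, -26), -1)))) = Add(Add(1999, 785), Add(26, Mul(-8, Pow(26, -1)))) = Add(2784, Add(26, Mul(-8, Rational(1, 26)))) = Add(2784, Add(26, Rational(-4, 13))) = Add(2784, Rational(334, 13)) = Rational(36526, 13)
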